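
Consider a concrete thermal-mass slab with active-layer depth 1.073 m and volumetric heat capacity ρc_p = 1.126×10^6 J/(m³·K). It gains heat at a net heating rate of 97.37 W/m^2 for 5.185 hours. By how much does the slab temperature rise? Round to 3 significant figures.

1.50 K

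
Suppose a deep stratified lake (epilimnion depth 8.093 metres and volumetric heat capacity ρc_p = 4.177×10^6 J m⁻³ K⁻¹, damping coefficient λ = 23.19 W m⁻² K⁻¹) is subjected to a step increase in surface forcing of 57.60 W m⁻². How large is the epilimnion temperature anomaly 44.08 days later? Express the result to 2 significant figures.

Areal heat capacity C = ρc_p × D = 4.177×10^6 × 8.093 = 3.38×10^7 J/(m²·K).
τ = C / λ = 3.38×10^7 / 23.19 = 1.46×10^6 s.
Equilibrium anomaly ΔT_eq = F / λ = 57.60 / 23.19 = 2.48 K.
t = 44.08 days = 3.81×10^6 s, so t/τ = 2.61.
ΔT(t) = ΔT_eq (1 − e^(−t/τ)) = 2.48 × (1 − e^−2.61) = 2.30 K.

2.3 K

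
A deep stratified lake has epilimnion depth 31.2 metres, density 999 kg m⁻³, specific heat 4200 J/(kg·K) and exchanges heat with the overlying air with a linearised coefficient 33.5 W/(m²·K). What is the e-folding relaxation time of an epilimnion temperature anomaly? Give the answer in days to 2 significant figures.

45 days

Areal heat capacity C = ρ c_p D = 999 × 4200 × 31.2 = 1.31×10^8 J/(m²·K).
Relaxation time τ = C / λ = 1.31×10^8 / 33.5 = 3.91×10^6 s.
In days: 3.91×10^6 s / (86400 s/day) = 45.2 days.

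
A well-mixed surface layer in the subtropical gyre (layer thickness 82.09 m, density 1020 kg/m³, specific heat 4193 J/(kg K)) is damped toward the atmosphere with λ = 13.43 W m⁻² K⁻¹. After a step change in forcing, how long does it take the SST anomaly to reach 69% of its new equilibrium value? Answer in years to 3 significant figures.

0.970 years

Areal heat capacity C = ρ c_p D = 1020 × 4193 × 82.09 = 3.51×10^8 J/(m^2 K).
τ = C / λ = 3.51×10^8 / 13.43 = 2.61×10^7 s.
Fraction reached: 1 − e^(−t/τ) = 0.69 ⇒ t = −τ ln(1 − 0.69) = τ × 1.17.
t = 3.06×10^7 s = 0.970 years.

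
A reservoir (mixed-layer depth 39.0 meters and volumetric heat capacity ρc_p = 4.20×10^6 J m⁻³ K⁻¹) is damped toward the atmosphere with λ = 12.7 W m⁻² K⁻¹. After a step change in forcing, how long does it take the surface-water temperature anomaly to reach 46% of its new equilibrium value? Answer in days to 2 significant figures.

Areal heat capacity C = ρc_p × D = 4.20×10^6 × 39.0 = 1.64×10^8 J m⁻² K⁻¹.
τ = C / λ = 1.64×10^8 / 12.7 = 1.29×10^7 s.
Fraction reached: 1 − e^(−t/τ) = 0.46 ⇒ t = −τ ln(1 − 0.46) = τ × 0.616.
t = 7.95×10^6 s = 92.0 days.

92 days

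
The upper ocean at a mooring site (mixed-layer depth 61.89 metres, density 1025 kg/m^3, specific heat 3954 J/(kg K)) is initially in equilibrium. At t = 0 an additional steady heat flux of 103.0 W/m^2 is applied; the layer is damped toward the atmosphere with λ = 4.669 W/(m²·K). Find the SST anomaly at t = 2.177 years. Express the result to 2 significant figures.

16 K

Areal heat capacity C = ρ c_p D = 1025 × 3954 × 61.89 = 2.51×10^8 J/(m²·K).
τ = C / λ = 2.51×10^8 / 4.669 = 5.37×10^7 s.
Equilibrium anomaly ΔT_eq = F / λ = 103.0 / 4.669 = 22.1 K.
t = 2.177 years = 6.87×10^7 s, so t/τ = 1.28.
ΔT(t) = ΔT_eq (1 − e^(−t/τ)) = 22.1 × (1 − e^−1.28) = 15.9 K.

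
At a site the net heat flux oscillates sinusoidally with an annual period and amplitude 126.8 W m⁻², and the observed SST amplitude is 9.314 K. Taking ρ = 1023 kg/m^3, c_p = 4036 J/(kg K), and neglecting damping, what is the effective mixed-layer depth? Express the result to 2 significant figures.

17 m

ω = 2π / 3.15×10^7 s = 1.99×10^-7 s⁻¹.
Required C = F₀ / (A ω) = 126.8 / (9.314 × 1.99×10^-7) = 6.83×10^7 J/(m²·K).
D = C / (ρ c_p) = 6.83×10^7 / (1023 × 4036) = 16.5 m.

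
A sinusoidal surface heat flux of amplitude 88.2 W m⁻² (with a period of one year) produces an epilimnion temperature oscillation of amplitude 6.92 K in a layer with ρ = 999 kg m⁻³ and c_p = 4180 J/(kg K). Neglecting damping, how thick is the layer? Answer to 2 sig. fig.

ω = 2π / 3.15×10^7 s = 1.99×10^-7 s⁻¹.
Required C = F₀ / (A ω) = 88.2 / (6.92 × 1.99×10^-7) = 6.40×10^7 J/(m²·K).
D = C / (ρ c_p) = 6.40×10^7 / (999 × 4180) = 15.3 m.

15 m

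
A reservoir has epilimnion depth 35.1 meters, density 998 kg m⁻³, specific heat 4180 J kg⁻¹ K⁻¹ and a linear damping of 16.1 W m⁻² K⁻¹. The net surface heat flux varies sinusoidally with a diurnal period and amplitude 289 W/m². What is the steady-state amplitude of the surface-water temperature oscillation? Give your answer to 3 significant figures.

Areal heat capacity C = ρ c_p D = 998 × 4180 × 35.1 = 1.46×10^8 J/(m^2 K).
Angular frequency ω = 2π / T = 2π / 86400 s = 7.27×10^-5 s⁻¹.
√((Cω)² + λ²) = √((10600)² + 16.1²) = 10600 W/(m²·K).
Amplitude A = F₀ / √((Cω)²+λ²) = 289 / 10600 = 0.0271 K.

0.0271 K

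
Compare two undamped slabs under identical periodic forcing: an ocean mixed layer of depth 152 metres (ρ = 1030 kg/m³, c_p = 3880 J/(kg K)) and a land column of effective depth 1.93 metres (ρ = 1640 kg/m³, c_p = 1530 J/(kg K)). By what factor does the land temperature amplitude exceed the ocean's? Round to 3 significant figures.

125

C_ocean = 1030 × 3880 × 152 = 6.07×10^8 J/(m²·K).
C_land = 1640 × 1530 × 1.93 = 4.84×10^6 J/(m²·K).
Undamped amplitude ∝ 1/C, so A_land/A_ocean = C_ocean/C_land = 125.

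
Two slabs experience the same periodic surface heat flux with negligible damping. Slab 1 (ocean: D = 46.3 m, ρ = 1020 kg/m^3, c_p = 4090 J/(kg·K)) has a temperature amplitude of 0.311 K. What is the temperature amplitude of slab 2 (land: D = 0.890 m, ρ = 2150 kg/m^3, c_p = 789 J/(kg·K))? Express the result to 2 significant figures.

40 K

C_ocean = 1.93×10^8 J/(m²·K); C_land = 1.51×10^6 J/(m²·K).
A ∝ 1/C ⇒ A_land = A_ocean × C_ocean/C_land = 0.311 × 128 = 39.8 K.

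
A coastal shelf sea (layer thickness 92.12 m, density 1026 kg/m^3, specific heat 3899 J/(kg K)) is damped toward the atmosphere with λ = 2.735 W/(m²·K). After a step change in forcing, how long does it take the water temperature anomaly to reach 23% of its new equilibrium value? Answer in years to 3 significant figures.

Areal heat capacity C = ρ c_p D = 1026 × 3899 × 92.12 = 3.69×10^8 J m⁻² K⁻¹.
τ = C / λ = 3.69×10^8 / 2.735 = 1.35×10^8 s.
Fraction reached: 1 − e^(−t/τ) = 0.23 ⇒ t = −τ ln(1 − 0.23) = τ × 0.261.
t = 3.52×10^7 s = 1.12 years.

1.12 years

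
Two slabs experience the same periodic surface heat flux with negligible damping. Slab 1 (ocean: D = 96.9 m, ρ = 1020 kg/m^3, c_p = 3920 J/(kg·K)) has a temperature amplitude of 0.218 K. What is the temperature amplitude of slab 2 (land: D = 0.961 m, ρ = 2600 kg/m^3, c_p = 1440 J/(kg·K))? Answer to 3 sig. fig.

23.5 K

C_ocean = 3.87×10^8 J/(m²·K); C_land = 3.60×10^6 J/(m²·K).
A ∝ 1/C ⇒ A_land = A_ocean × C_ocean/C_land = 0.218 × 108 = 23.5 K.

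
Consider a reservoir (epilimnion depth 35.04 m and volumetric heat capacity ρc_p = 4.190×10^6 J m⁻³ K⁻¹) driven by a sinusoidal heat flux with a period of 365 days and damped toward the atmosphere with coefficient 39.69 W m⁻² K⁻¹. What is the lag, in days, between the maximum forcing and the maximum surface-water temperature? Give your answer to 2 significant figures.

37 days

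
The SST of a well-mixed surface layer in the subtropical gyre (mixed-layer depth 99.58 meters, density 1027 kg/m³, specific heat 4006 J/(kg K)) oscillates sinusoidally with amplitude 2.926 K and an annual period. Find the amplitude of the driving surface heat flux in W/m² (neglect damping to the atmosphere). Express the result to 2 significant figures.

Areal heat capacity C = ρ c_p D = 1027 × 4006 × 99.58 = 4.10×10^8 J/(m²·K).
ω = 2π / 3.15×10^7 s = 1.99×10^-7 s⁻¹.
Cω = 4.10×10^8 × 1.99×10^-7 = 81.6 W/(m²·K).
F₀ = A × Cω = 2.926 × 81.6 = 239 W/m².

240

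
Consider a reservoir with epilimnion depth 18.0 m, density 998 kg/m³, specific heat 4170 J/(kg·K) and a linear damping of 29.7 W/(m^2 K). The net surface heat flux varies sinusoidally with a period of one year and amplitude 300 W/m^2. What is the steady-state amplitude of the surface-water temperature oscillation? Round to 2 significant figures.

Areal heat capacity C = ρ c_p D = 998 × 4170 × 18.0 = 7.49×10^7 J/(m²·K).
Angular frequency ω = 2π / T = 2π / 3.15×10^7 s = 1.99×10^-7 s⁻¹.
√((Cω)² + λ²) = √((14.9)² + 29.7²) = 33.2 W/(m²·K).
Amplitude A = F₀ / √((Cω)²+λ²) = 300 / 33.2 = 9.03 K.

9.0 K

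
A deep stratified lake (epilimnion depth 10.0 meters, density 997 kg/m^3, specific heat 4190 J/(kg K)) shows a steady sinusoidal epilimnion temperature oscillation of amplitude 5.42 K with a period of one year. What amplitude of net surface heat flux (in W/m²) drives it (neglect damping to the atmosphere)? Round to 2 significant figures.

45

Areal heat capacity C = ρ c_p D = 997 × 4190 × 10.0 = 4.18×10^7 J/(m^2 K).
ω = 2π / 3.15×10^7 s = 1.99×10^-7 s⁻¹.
Cω = 4.18×10^7 × 1.99×10^-7 = 8.32 W/(m²·K).
F₀ = A × Cω = 5.42 × 8.32 = 45.1 W/m².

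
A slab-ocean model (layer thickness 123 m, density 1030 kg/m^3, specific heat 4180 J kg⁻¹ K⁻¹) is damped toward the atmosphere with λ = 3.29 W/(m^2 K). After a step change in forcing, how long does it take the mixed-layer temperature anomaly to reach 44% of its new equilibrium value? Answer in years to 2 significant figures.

Areal heat capacity C = ρ c_p D = 1030 × 4180 × 123 = 5.30×10^8 J/(m^2 K).
τ = C / λ = 5.30×10^8 / 3.29 = 1.61×10^8 s.
Fraction reached: 1 − e^(−t/τ) = 0.44 ⇒ t = −τ ln(1 − 0.44) = τ × 0.580.
t = 9.33×10^7 s = 2.96 years.

3.0 years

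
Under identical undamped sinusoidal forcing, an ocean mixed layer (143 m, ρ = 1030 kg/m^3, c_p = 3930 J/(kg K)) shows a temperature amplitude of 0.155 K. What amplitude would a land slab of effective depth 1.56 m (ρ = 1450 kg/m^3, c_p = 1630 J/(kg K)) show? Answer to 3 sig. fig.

24.3 K

C_ocean = 5.79×10^8 J/(m²·K); C_land = 3.69×10^6 J/(m²·K).
A ∝ 1/C ⇒ A_land = A_ocean × C_ocean/C_land = 0.155 × 157 = 24.3 K.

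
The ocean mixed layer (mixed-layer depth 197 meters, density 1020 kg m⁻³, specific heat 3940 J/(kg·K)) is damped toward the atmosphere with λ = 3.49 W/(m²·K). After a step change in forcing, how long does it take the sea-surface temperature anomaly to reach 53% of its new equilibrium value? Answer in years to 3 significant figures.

Areal heat capacity C = ρ c_p D = 1020 × 3940 × 197 = 7.92×10^8 J/(m^2 K).
τ = C / λ = 7.92×10^8 / 3.49 = 2.27×10^8 s.
Fraction reached: 1 − e^(−t/τ) = 0.53 ⇒ t = −τ ln(1 − 0.53) = τ × 0.755.
t = 1.71×10^8 s = 5.43 years.

5.43 years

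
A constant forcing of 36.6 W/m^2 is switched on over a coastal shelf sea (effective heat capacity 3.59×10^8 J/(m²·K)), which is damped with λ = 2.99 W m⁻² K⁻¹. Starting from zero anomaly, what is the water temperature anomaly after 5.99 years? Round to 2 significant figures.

9.7 K

Areal heat capacity C = 3.59×10^8 J/(m²·K) (given).
τ = C / λ = 3.59×10^8 / 2.99 = 1.20×10^8 s.
Equilibrium anomaly ΔT_eq = F / λ = 36.6 / 2.99 = 12.2 K.
t = 5.99 years = 1.89×10^8 s, so t/τ = 1.57.
ΔT(t) = ΔT_eq (1 − e^(−t/τ)) = 12.2 × (1 − e^−1.57) = 9.71 K.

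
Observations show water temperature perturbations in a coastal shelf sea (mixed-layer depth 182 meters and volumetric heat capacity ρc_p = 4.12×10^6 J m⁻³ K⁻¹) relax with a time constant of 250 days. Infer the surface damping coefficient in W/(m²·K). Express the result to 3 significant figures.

Areal heat capacity C = ρc_p × D = 4.12×10^6 × 182 = 7.50×10^8 J/(m^2 K).
τ = 250 days = 2.16×10^7 s.
λ = C / τ = 7.50×10^8 / 2.16×10^7 = 34.7 W/(m²·K).

34.7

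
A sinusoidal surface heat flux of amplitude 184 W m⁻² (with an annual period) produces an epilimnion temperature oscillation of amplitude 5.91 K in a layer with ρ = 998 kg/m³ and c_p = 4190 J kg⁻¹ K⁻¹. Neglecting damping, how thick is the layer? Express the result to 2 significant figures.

ω = 2π / 3.15×10^7 s = 1.99×10^-7 s⁻¹.
Required C = F₀ / (A ω) = 184 / (5.91 × 1.99×10^-7) = 1.56×10^8 J/(m²·K).
D = C / (ρ c_p) = 1.56×10^8 / (998 × 4190) = 37.4 m.

37 m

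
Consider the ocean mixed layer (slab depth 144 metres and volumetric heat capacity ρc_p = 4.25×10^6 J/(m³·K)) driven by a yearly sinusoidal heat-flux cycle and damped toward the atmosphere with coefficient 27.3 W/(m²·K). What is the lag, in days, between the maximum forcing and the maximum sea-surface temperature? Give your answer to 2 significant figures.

Areal heat capacity C = ρc_p × D = 4.25×10^6 × 144 = 6.12×10^8 J/(m^2 K).
ω = 2π / 3.15×10^7 s = 1.99×10^-7 s⁻¹.
Phase lag φ = arctan(Cω/λ) = arctan(122/27.3) = 1.35 rad.
Time lag = φ / ω = 1.35 / 1.99×10^-7 = 6.78×10^6 s = 78.5 days.

78 days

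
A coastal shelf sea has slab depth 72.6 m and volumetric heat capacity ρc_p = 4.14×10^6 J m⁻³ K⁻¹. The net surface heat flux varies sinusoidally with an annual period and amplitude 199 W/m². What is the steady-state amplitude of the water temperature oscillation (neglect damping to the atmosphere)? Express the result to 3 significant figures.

Areal heat capacity C = ρc_p × D = 4.14×10^6 × 72.6 = 3.01×10^8 J m⁻² K⁻¹.
Angular frequency ω = 2π / T = 2π / 3.15×10^7 s = 1.99×10^-7 s⁻¹.
Cω = 3.01×10^8 × 1.99×10^-7 = 59.9 W/(m²·K).
Amplitude A = F₀ / (Cω) = 199 / 59.9 = 3.32 K.

3.32 K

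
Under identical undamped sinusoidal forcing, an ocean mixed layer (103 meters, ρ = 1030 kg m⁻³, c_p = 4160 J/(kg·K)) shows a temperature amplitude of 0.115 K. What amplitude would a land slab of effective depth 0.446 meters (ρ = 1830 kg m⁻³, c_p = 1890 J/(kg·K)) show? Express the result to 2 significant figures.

C_ocean = 4.41×10^8 J/(m²·K); C_land = 1.54×10^6 J/(m²·K).
A ∝ 1/C ⇒ A_land = A_ocean × C_ocean/C_land = 0.115 × 286 = 32.9 K.

33 K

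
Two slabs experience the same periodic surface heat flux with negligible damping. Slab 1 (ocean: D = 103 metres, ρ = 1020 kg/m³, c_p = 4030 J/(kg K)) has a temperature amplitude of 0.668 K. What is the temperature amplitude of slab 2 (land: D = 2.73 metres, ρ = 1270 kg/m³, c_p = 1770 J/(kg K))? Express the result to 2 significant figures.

C_ocean = 4.23×10^8 J/(m²·K); C_land = 6.14×10^6 J/(m²·K).
A ∝ 1/C ⇒ A_land = A_ocean × C_ocean/C_land = 0.668 × 69.0 = 46.1 K.

46 K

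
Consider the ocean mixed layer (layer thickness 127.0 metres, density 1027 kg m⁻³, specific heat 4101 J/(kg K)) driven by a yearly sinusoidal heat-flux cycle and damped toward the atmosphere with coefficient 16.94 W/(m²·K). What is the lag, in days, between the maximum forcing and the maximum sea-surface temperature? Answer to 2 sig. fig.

Areal heat capacity C = ρ c_p D = 1027 × 4101 × 127.0 = 5.35×10^8 J m⁻² K⁻¹.
ω = 2π / 3.15×10^7 s = 1.99×10^-7 s⁻¹.
Phase lag φ = arctan(Cω/λ) = arctan(107/16.94) = 1.41 rad.
Time lag = φ / ω = 1.41 / 1.99×10^-7 = 7.09×10^6 s = 82.1 days.

82 days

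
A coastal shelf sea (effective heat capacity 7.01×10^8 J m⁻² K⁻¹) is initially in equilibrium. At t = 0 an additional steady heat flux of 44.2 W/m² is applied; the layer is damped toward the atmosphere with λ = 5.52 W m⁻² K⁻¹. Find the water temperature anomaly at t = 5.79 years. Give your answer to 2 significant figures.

Areal heat capacity C = 7.01×10^8 J m⁻² K⁻¹ (given).
τ = C / λ = 7.01×10^8 / 5.52 = 1.27×10^8 s.
Equilibrium anomaly ΔT_eq = F / λ = 44.2 / 5.52 = 8.01 K.
t = 5.79 years = 1.83×10^8 s, so t/τ = 1.44.
ΔT(t) = ΔT_eq (1 − e^(−t/τ)) = 8.01 × (1 − e^−1.44) = 6.11 K.

6.1 K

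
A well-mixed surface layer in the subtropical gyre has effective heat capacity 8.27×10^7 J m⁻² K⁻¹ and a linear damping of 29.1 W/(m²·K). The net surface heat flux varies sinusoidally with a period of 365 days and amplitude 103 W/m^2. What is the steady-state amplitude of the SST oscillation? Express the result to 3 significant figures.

3.08 K

Areal heat capacity C = 8.27×10^7 J m⁻² K⁻¹ (given).
Angular frequency ω = 2π / T = 2π / 3.15×10^7 s = 1.99×10^-7 s⁻¹.
√((Cω)² + λ²) = √((16.5)² + 29.1²) = 33.4 W/(m²·K).
Amplitude A = F₀ / √((Cω)²+λ²) = 103 / 33.4 = 3.08 K.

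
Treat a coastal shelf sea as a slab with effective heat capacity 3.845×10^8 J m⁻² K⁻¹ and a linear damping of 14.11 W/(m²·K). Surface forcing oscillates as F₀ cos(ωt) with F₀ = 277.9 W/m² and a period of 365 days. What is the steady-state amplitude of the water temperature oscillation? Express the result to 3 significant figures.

3.57 K

Areal heat capacity C = 3.845×10^8 J m⁻² K⁻¹ (given).
Angular frequency ω = 2π / T = 2π / 3.15×10^7 s = 1.99×10^-7 s⁻¹.
√((Cω)² + λ²) = √((76.6)² + 14.11²) = 77.9 W/(m²·K).
Amplitude A = F₀ / √((Cω)²+λ²) = 277.9 / 77.9 = 3.57 K.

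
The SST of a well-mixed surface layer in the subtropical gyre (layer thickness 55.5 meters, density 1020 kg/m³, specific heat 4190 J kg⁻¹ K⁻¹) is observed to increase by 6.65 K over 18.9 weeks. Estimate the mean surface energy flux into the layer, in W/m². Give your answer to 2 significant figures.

Areal heat capacity C = ρ c_p D = 1020 × 4190 × 55.5 = 2.37×10^8 J/(m²·K).
Required heat per unit area: Q = C ΔT = 2.37×10^8 × 6.65 = 1.58×10^9 J/m².
Flux F = Q / Δt = 1.58×10^9 / 1.14×10^7 s = 138 W/m².

140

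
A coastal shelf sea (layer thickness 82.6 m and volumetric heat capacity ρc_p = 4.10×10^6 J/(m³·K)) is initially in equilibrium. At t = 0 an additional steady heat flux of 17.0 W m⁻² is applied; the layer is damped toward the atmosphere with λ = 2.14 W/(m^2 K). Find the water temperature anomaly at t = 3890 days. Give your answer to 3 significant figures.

6.99 K

Areal heat capacity C = ρc_p × D = 4.10×10^6 × 82.6 = 3.39×10^8 J/(m²·K).
τ = C / λ = 3.39×10^8 / 2.14 = 1.58×10^8 s.
Equilibrium anomaly ΔT_eq = F / λ = 17.0 / 2.14 = 7.94 K.
t = 3890 days = 3.36×10^8 s, so t/τ = 2.12.
ΔT(t) = ΔT_eq (1 − e^(−t/τ)) = 7.94 × (1 − e^−2.12) = 6.99 K.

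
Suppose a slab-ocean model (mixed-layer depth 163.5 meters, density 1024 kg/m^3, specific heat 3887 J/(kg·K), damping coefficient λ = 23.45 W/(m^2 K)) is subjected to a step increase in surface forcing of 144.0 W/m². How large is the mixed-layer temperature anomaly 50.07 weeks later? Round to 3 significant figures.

4.08 K

Areal heat capacity C = ρ c_p D = 1024 × 3887 × 163.5 = 6.51×10^8 J/(m^2 K).
τ = C / λ = 6.51×10^8 / 23.45 = 2.78×10^7 s.
Equilibrium anomaly ΔT_eq = F / λ = 144.0 / 23.45 = 6.14 K.
t = 50.07 weeks = 3.03×10^7 s, so t/τ = 1.09.
ΔT(t) = ΔT_eq (1 − e^(−t/τ)) = 6.14 × (1 − e^−1.09) = 4.08 K.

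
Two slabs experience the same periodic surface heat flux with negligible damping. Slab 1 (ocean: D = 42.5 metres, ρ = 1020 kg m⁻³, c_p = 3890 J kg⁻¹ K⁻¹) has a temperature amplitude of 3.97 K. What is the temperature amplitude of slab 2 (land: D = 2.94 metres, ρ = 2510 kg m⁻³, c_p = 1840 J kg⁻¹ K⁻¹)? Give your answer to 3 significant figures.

C_ocean = 1.69×10^8 J/(m²·K); C_land = 1.36×10^7 J/(m²·K).
A ∝ 1/C ⇒ A_land = A_ocean × C_ocean/C_land = 3.97 × 12.4 = 49.3 K.

49.3 K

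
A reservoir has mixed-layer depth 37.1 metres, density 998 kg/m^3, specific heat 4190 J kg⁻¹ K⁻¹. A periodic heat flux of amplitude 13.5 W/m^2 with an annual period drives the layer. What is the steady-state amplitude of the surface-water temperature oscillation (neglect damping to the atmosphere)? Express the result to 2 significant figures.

Areal heat capacity C = ρ c_p D = 998 × 4190 × 37.1 = 1.55×10^8 J/(m^2 K).
Angular frequency ω = 2π / T = 2π / 3.15×10^7 s = 1.99×10^-7 s⁻¹.
Cω = 1.55×10^8 × 1.99×10^-7 = 30.9 W/(m²·K).
Amplitude A = F₀ / (Cω) = 13.5 / 30.9 = 0.437 K.

0.44 K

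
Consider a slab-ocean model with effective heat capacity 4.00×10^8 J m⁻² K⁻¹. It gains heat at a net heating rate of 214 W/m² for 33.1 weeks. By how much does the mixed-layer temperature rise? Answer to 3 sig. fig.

10.7 K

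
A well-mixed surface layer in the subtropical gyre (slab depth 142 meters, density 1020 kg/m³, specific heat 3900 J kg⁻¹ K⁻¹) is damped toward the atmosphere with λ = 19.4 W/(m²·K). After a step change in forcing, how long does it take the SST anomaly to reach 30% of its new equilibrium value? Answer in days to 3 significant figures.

120 days

Areal heat capacity C = ρ c_p D = 1020 × 3900 × 142 = 5.65×10^8 J m⁻² K⁻¹.
τ = C / λ = 5.65×10^8 / 19.4 = 2.91×10^7 s.
Fraction reached: 1 − e^(−t/τ) = 0.30 ⇒ t = −τ ln(1 − 0.30) = τ × 0.357.
t = 1.04×10^7 s = 120 days.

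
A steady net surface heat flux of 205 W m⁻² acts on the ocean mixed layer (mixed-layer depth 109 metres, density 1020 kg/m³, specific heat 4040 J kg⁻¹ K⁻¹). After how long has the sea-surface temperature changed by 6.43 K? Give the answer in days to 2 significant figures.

160 days

Areal heat capacity C = ρ c_p D = 1020 × 4040 × 109 = 4.49×10^8 J/(m^2 K).
Time required: Δt = C ΔT / F = 4.49×10^8 × 6.43 / 205 = 1.41×10^7 s.
In days: 1.41×10^7 s / (86400 s/day) = 163 days.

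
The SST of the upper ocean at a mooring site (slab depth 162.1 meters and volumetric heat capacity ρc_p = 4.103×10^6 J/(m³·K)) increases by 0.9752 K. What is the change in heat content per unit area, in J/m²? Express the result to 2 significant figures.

Areal heat capacity C = ρc_p × D = 4.103×10^6 × 162.1 = 6.65×10^8 J/(m^2 K).
ΔQ = C ΔT = 6.65×10^8 × 0.9752 = 6.49×10^8 J/m².

6.5×10^8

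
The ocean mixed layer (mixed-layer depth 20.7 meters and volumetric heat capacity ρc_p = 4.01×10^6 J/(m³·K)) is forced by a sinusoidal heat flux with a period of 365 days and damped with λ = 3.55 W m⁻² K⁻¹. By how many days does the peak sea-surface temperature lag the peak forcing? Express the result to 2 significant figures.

Areal heat capacity C = ρc_p × D = 4.01×10^6 × 20.7 = 8.30×10^7 J/(m^2 K).
ω = 2π / 3.15×10^7 s = 1.99×10^-7 s⁻¹.
Phase lag φ = arctan(Cω/λ) = arctan(16.5/3.55) = 1.36 rad.
Time lag = φ / ω = 1.36 / 1.99×10^-7 = 6.82×10^6 s = 79.0 days.

79 days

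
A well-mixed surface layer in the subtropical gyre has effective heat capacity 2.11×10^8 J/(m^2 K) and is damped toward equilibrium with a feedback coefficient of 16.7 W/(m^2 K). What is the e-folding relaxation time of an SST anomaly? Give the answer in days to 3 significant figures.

146 days

Areal heat capacity C = 2.11×10^8 J/(m^2 K) (given).
Relaxation time τ = C / λ = 2.11×10^8 / 16.7 = 1.26×10^7 s.
In days: 1.26×10^7 s / (86400 s/day) = 146 days.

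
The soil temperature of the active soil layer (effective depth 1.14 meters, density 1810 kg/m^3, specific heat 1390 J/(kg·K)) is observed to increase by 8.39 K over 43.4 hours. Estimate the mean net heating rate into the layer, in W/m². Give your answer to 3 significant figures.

Areal heat capacity C = ρ c_p D = 1810 × 1390 × 1.14 = 2.87×10^6 J/(m^2 K).
Required heat per unit area: Q = C ΔT = 2.87×10^6 × 8.39 = 2.41×10^7 J/m².
Flux F = Q / Δt = 2.41×10^7 / 1.56×10^5 s = 154 W/m².

154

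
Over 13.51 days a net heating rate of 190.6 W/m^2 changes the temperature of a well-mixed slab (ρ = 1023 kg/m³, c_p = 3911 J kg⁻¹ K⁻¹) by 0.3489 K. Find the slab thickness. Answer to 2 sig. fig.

160 m

Heat input Q = F Δt = 190.6 × 1.17×10^6 s = 2.22×10^8 J/m².
Required areal heat capacity C = Q / ΔT = 6.38×10^8 J/(m²·K).
Depth D = C / (ρ c_p) = 6.38×10^8 / (1023 × 3911) = 159 m.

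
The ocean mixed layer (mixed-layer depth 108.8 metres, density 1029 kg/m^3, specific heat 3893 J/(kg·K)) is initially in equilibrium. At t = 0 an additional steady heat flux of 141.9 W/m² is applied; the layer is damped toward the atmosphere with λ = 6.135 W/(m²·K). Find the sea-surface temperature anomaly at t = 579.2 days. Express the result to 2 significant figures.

12 K

Areal heat capacity C = ρ c_p D = 1029 × 3893 × 108.8 = 4.36×10^8 J/(m²·K).
τ = C / λ = 4.36×10^8 / 6.135 = 7.10×10^7 s.
Equilibrium anomaly ΔT_eq = F / λ = 141.9 / 6.135 = 23.1 K.
t = 579.2 days = 5.00×10^7 s, so t/τ = 0.704.
ΔT(t) = ΔT_eq (1 − e^(−t/τ)) = 23.1 × (1 − e^−0.704) = 11.7 K.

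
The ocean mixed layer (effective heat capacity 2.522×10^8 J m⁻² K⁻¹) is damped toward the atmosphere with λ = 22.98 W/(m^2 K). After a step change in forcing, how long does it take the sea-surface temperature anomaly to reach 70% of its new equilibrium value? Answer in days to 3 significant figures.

153 days

Areal heat capacity C = 2.522×10^8 J m⁻² K⁻¹ (given).
τ = C / λ = 2.52×10^8 / 22.98 = 1.10×10^7 s.
Fraction reached: 1 − e^(−t/τ) = 0.70 ⇒ t = −τ ln(1 − 0.70) = τ × 1.20.
t = 1.32×10^7 s = 153 days.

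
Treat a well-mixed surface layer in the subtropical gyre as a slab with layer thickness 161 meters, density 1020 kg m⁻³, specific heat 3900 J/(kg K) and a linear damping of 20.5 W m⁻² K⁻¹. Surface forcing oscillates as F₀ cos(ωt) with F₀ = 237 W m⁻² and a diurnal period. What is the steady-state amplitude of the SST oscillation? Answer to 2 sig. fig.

0.0051 K

Areal heat capacity C = ρ c_p D = 1020 × 3900 × 161 = 6.40×10^8 J/(m^2 K).
Angular frequency ω = 2π / T = 2π / 86400 s = 7.27×10^-5 s⁻¹.
√((Cω)² + λ²) = √((46600)² + 20.5²) = 46600 W/(m²·K).
Amplitude A = F₀ / √((Cω)²+λ²) = 237 / 46600 = 0.00509 K.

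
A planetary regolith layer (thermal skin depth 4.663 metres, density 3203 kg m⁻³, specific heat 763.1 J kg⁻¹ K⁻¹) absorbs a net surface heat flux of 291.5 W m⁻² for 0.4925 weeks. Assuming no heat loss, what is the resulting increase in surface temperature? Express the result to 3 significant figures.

Areal heat capacity C = ρ c_p D = 3203 × 763.1 × 4.663 = 1.14×10^7 J/(m²·K).
Net heat input Q = F Δt = 291.5 × (0.4925 weeks × 6.048×10^5 s/week) = 8.68×10^7 J/m².
ΔT = Q / C = 8.68×10^7 / 1.14×10^7 = 7.62 K.

7.62 K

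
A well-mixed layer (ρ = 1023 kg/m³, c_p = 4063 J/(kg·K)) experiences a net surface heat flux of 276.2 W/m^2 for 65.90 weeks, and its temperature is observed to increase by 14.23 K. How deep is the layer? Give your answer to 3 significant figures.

186 m

Heat input Q = F Δt = 276.2 × 3.99×10^7 s = 1.10×10^10 J/m².
Required areal heat capacity C = Q / ΔT = 7.74×10^8 J/(m²·K).
Depth D = C / (ρ c_p) = 7.74×10^8 / (1023 × 4063) = 186 m.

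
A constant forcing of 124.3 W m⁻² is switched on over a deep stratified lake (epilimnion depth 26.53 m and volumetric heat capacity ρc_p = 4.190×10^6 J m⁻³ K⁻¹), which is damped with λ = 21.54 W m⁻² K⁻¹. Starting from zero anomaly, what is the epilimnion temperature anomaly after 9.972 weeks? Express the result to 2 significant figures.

Areal heat capacity C = ρc_p × D = 4.190×10^6 × 26.53 = 1.11×10^8 J/(m^2 K).
τ = C / λ = 1.11×10^8 / 21.54 = 5.16×10^6 s.
Equilibrium anomaly ΔT_eq = F / λ = 124.3 / 21.54 = 5.77 K.
t = 9.972 weeks = 6.03×10^6 s, so t/τ = 1.17.
ΔT(t) = ΔT_eq (1 − e^(−t/τ)) = 5.77 × (1 − e^−1.17) = 3.98 K.

4.0 K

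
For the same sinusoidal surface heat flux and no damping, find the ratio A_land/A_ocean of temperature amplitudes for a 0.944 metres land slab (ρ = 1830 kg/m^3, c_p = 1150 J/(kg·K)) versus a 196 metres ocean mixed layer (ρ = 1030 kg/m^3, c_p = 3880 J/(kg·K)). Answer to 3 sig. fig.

394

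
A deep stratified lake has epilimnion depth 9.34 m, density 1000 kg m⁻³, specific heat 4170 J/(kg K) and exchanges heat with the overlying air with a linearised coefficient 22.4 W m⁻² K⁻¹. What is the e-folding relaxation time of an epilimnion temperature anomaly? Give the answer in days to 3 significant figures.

Areal heat capacity C = ρ c_p D = 1000 × 4170 × 9.34 = 3.89×10^7 J m⁻² K⁻¹.
Relaxation time τ = C / λ = 3.89×10^7 / 22.4 = 1.74×10^6 s.
In days: 1.74×10^6 s / (86400 s/day) = 20.1 days.

20.1 days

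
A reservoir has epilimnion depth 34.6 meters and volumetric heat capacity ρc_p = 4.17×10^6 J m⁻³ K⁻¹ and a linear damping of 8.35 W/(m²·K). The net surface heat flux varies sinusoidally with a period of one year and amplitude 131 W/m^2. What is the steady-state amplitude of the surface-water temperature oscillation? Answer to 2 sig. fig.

Areal heat capacity C = ρc_p × D = 4.17×10^6 × 34.6 = 1.44×10^8 J m⁻² K⁻¹.
Angular frequency ω = 2π / T = 2π / 3.15×10^7 s = 1.99×10^-7 s⁻¹.
√((Cω)² + λ²) = √((28.7)² + 8.35²) = 29.9 W/(m²·K).
Amplitude A = F₀ / √((Cω)²+λ²) = 131 / 29.9 = 4.38 K.

4.4 K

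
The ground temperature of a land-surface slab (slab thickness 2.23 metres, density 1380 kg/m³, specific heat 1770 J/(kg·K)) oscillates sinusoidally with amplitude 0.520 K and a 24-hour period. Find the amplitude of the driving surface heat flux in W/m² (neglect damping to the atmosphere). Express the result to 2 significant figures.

Areal heat capacity C = ρ c_p D = 1380 × 1770 × 2.23 = 5.45×10^6 J m⁻² K⁻¹.
ω = 2π / 86400 s = 7.27×10^-5 s⁻¹.
Cω = 5.45×10^6 × 7.27×10^-5 = 396 W/(m²·K).
F₀ = A × Cω = 0.520 × 396 = 206 W/m².

210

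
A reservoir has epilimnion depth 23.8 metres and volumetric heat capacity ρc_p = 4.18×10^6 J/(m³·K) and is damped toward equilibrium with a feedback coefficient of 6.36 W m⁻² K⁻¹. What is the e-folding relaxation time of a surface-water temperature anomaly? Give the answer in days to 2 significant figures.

180 days

Areal heat capacity C = ρc_p × D = 4.18×10^6 × 23.8 = 9.95×10^7 J m⁻² K⁻¹.
Relaxation time τ = C / λ = 9.95×10^7 / 6.36 = 1.56×10^7 s.
In days: 1.56×10^7 s / (86400 s/day) = 181 days.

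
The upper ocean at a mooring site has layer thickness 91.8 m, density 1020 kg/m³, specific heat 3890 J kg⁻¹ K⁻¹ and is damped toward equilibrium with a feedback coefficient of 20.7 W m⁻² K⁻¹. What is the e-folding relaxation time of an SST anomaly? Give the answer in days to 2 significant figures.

200 days

Areal heat capacity C = ρ c_p D = 1020 × 3890 × 91.8 = 3.64×10^8 J m⁻² K⁻¹.
Relaxation time τ = C / λ = 3.64×10^8 / 20.7 = 1.76×10^7 s.
In days: 1.76×10^7 s / (86400 s/day) = 204 days.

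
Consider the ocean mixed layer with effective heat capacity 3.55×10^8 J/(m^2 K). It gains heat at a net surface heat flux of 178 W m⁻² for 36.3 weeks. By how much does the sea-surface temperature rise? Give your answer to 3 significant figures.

11.0 K

Areal heat capacity C = 3.55×10^8 J/(m^2 K) (given).
Net heat input Q = F Δt = 178 × (36.3 weeks × 6.048×10^5 s/week) = 3.91×10^9 J/m².
ΔT = Q / C = 3.91×10^9 / 3.55×10^8 = 11.0 K.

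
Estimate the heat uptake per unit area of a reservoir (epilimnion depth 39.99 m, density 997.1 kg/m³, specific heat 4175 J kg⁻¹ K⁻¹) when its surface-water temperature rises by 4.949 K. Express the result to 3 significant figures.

8.24×10^8

Areal heat capacity C = ρ c_p D = 997.1 × 4175 × 39.99 = 1.66×10^8 J/(m^2 K).
ΔQ = C ΔT = 1.66×10^8 × 4.949 = 8.24×10^8 J/m².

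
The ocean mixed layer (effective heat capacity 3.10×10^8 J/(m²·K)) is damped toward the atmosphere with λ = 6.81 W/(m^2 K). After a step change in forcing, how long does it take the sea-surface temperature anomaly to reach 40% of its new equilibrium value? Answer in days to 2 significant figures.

270 days

Areal heat capacity C = 3.10×10^8 J/(m²·K) (given).
τ = C / λ = 3.10×10^8 / 6.81 = 4.55×10^7 s.
Fraction reached: 1 − e^(−t/τ) = 0.40 ⇒ t = −τ ln(1 − 0.40) = τ × 0.511.
t = 2.33×10^7 s = 269 days.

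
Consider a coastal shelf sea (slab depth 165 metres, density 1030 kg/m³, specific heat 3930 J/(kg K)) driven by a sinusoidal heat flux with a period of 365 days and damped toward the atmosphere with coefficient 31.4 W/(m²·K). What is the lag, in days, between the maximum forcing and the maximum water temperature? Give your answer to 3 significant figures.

77.8 days

Areal heat capacity C = ρ c_p D = 1030 × 3930 × 165 = 6.68×10^8 J/(m^2 K).
ω = 2π / 3.15×10^7 s = 1.99×10^-7 s⁻¹.
Phase lag φ = arctan(Cω/λ) = arctan(133/31.4) = 1.34 rad.
Time lag = φ / ω = 1.34 / 1.99×10^-7 = 6.72×10^6 s = 77.8 days.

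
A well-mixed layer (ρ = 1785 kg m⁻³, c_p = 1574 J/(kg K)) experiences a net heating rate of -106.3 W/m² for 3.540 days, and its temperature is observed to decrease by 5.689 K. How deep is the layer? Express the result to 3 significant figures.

Heat input Q = F Δt = -106.3 × 3.06×10^5 s = -3.25×10^7 J/m².
Required areal heat capacity C = Q / ΔT = 5.71×10^6 J/(m²·K).
Depth D = C / (ρ c_p) = 5.71×10^6 / (1785 × 1574) = 2.03 m.

2.03 m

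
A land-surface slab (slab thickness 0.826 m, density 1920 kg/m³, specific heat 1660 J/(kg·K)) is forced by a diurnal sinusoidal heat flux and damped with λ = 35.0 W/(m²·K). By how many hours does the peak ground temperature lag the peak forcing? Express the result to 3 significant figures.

5.31 hours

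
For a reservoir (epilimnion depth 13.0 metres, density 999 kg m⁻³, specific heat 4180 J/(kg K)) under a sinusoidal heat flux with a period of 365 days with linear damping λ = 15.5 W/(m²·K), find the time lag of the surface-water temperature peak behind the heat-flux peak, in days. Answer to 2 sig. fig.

Areal heat capacity C = ρ c_p D = 999 × 4180 × 13.0 = 5.43×10^7 J/(m²·K).
ω = 2π / 3.15×10^7 s = 1.99×10^-7 s⁻¹.
Phase lag φ = arctan(Cω/λ) = arctan(10.8/15.5) = 0.609 rad.
Time lag = φ / ω = 0.609 / 1.99×10^-7 = 3.06×10^6 s = 35.4 days.

35 days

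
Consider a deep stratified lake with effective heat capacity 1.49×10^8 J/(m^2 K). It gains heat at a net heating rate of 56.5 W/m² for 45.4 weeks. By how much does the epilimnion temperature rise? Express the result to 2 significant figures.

Areal heat capacity C = 1.49×10^8 J/(m^2 K) (given).
Net heat input Q = F Δt = 56.5 × (45.4 weeks × 6.048×10^5 s/week) = 1.55×10^9 J/m².
ΔT = Q / C = 1.55×10^9 / 1.49×10^8 = 10.4 K.

10 K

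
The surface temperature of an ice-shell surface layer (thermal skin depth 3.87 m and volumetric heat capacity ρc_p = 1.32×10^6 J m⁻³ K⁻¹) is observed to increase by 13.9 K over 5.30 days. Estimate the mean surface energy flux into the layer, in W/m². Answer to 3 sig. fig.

155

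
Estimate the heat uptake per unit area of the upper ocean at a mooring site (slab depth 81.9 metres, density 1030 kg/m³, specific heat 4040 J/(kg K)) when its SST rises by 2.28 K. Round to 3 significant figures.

7.77×10^8

Areal heat capacity C = ρ c_p D = 1030 × 4040 × 81.9 = 3.41×10^8 J/(m^2 K).
ΔQ = C ΔT = 3.41×10^8 × 2.28 = 7.77×10^8 J/m².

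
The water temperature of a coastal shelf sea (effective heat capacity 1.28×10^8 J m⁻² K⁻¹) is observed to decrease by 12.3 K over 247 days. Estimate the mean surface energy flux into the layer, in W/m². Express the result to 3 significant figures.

Areal heat capacity C = 1.28×10^8 J m⁻² K⁻¹ (given).
Required heat per unit area: Q = C ΔT = 1.28×10^8 × -12.3 = -1.57×10^9 J/m².
Flux F = Q / Δt = -1.57×10^9 / 2.13×10^7 s = -73.8 W/m².

-73.8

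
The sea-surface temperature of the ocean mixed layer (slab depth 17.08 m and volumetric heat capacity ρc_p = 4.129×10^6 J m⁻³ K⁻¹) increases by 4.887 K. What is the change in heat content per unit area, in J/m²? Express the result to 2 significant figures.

3.4×10^8

Areal heat capacity C = ρc_p × D = 4.129×10^6 × 17.08 = 7.05×10^7 J/(m^2 K).
ΔQ = C ΔT = 7.05×10^7 × 4.887 = 3.45×10^8 J/m².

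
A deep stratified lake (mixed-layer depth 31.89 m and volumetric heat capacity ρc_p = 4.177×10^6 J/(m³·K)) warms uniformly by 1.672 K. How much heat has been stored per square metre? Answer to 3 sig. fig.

Areal heat capacity C = ρc_p × D = 4.177×10^6 × 31.89 = 1.33×10^8 J/(m²·K).
ΔQ = C ΔT = 1.33×10^8 × 1.672 = 2.23×10^8 J/m².

2.23×10^8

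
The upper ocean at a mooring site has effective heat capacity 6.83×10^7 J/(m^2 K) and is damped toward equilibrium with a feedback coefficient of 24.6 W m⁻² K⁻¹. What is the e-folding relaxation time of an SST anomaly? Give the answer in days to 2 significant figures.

Areal heat capacity C = 6.83×10^7 J/(m^2 K) (given).
Relaxation time τ = C / λ = 6.83×10^7 / 24.6 = 2.78×10^6 s.
In days: 2.78×10^6 s / (86400 s/day) = 32.1 days.

32 days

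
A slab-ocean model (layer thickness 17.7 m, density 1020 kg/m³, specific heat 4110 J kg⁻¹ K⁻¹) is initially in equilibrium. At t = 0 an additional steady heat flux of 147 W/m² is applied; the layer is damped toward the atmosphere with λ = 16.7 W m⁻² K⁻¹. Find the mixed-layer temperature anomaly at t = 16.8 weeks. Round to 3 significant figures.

Areal heat capacity C = ρ c_p D = 1020 × 4110 × 17.7 = 7.42×10^7 J/(m^2 K).
τ = C / λ = 7.42×10^7 / 16.7 = 4.44×10^6 s.
Equilibrium anomaly ΔT_eq = F / λ = 147 / 16.7 = 8.80 K.
t = 16.8 weeks = 1.02×10^7 s, so t/τ = 2.29.
ΔT(t) = ΔT_eq (1 − e^(−t/τ)) = 8.80 × (1 − e^−2.29) = 7.91 K.

7.91 K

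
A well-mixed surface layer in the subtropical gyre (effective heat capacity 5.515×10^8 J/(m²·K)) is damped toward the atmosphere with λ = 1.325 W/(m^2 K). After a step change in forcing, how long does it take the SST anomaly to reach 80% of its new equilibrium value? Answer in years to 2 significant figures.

21 years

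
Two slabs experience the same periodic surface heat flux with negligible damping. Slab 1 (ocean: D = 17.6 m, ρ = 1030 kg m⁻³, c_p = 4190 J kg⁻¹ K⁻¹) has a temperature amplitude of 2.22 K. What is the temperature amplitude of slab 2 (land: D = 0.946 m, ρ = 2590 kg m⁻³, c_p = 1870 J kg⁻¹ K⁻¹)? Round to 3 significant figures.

36.8 K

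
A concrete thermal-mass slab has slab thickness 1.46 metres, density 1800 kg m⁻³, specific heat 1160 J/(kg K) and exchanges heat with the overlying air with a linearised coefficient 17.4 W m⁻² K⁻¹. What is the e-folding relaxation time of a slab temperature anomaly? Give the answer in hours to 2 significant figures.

49 hours

Areal heat capacity C = ρ c_p D = 1800 × 1160 × 1.46 = 3.05×10^6 J/(m²·K).
Relaxation time τ = C / λ = 3.05×10^6 / 17.4 = 1.75×10^5 s.
In hours: 1.75×10^5 s / (3600 s/hour) = 48.7 hours.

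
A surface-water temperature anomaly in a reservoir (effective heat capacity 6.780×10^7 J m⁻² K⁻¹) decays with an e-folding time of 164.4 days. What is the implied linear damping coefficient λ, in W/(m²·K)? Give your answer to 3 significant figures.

4.77

Areal heat capacity C = 6.780×10^7 J m⁻² K⁻¹ (given).
τ = 164.4 days = 1.42×10^7 s.
λ = C / τ = 6.78×10^7 / 1.42×10^7 = 4.77 W/(m²·K).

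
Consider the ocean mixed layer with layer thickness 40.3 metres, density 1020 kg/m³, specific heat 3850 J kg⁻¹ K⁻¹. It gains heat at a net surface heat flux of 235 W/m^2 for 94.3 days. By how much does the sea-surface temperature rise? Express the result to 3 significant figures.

Areal heat capacity C = ρ c_p D = 1020 × 3850 × 40.3 = 1.58×10^8 J m⁻² K⁻¹.
Net heat input Q = F Δt = 235 × (94.3 days × 86400 s/day) = 1.91×10^9 J/m².
ΔT = Q / C = 1.91×10^9 / 1.58×10^8 = 12.1 K.

12.1 K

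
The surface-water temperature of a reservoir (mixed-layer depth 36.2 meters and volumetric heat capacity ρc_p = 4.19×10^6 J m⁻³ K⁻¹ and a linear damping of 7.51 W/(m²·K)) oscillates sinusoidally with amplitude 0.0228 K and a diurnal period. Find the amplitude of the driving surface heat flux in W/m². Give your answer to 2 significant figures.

250

Areal heat capacity C = ρc_p × D = 4.19×10^6 × 36.2 = 1.52×10^8 J m⁻² K⁻¹.
ω = 2π / 86400 s = 7.27×10^-5 s⁻¹.
√((Cω)² + λ²) = √((11000)² + 7.51²) = 11000 W/(m²·K).
F₀ = A × √((Cω)²+λ²) = 0.0228 × 11000 = 251 W/m².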